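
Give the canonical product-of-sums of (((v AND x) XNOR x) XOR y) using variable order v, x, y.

ΠM(1, 2, 5, 7) = (v OR x OR NOT y) AND (v OR NOT x OR y) AND (NOT v OR x OR NOT y) AND (NOT v OR NOT x OR NOT y)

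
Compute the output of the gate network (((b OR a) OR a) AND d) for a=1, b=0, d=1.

Substituting: (((0 OR 1) OR 1) AND 1)
= 1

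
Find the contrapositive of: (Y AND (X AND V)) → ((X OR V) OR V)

Contrapositive: NOT ((X OR V) OR V) → NOT (Y AND (X AND V))
Note: A statement and its contrapositive are logically equivalent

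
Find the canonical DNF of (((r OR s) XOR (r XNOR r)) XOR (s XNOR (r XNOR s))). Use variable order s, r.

(NOT s AND NOT r) OR (NOT s AND r) OR (s AND r)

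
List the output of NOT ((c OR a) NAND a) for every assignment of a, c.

a | c | Output
--------------
0 | 0 | 0
0 | 1 | 0
1 | 0 | 1
1 | 1 | 1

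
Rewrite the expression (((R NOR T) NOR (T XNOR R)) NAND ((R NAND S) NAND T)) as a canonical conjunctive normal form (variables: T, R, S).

(T OR NOT R OR S) AND (T OR NOT R OR NOT S)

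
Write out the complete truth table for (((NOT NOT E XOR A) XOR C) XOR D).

A | C | E | D | Output
----------------------
0 | 0 | 0 | 0 | 0
0 | 0 | 0 | 1 | 1
0 | 0 | 1 | 0 | 1
0 | 0 | 1 | 1 | 0
0 | 1 | 0 | 0 | 1
0 | 1 | 0 | 1 | 0
0 | 1 | 1 | 0 | 0
0 | 1 | 1 | 1 | 1
1 | 0 | 0 | 0 | 1
1 | 0 | 0 | 1 | 0
1 | 0 | 1 | 0 | 0
1 | 0 | 1 | 1 | 1
1 | 1 | 0 | 0 | 0
1 | 1 | 0 | 1 | 1
1 | 1 | 1 | 0 | 1
1 | 1 | 1 | 1 | 0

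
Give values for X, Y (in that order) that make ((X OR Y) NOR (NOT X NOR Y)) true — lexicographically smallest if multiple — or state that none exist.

X=0, Y=0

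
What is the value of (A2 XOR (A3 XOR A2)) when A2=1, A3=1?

Substituting: (1 XOR (1 XOR 1))
= 1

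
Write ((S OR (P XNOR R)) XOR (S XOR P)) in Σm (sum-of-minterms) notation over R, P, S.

Σm(0, 2, 3, 7) = (NOT R AND NOT P AND NOT S) OR (NOT R AND P AND NOT S) OR (NOT R AND P AND S) OR (R AND P AND S)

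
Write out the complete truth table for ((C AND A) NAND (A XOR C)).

A | C | Output
--------------
0 | 0 | 1
0 | 1 | 1
1 | 0 | 1
1 | 1 | 1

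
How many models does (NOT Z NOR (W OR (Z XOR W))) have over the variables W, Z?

No assignment satisfies the expression.
Count: 0 out of 4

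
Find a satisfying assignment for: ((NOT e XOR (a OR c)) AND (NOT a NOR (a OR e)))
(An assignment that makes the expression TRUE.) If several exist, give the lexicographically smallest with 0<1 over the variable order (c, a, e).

UNSATISFIABLE - no assignment makes this expression true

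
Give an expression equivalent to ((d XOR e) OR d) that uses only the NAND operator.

((((d NAND (d NAND e)) NAND (e NAND (d NAND e))) NAND ((d NAND (d NAND e)) NAND (e NAND (d NAND e)))) NAND (d NAND d))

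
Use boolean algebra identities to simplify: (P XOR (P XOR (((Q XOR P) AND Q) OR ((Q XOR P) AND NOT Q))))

By XOR self-cancellation ((E XOR v) XOR v = E) then distribution ((E AND v) OR (E AND NOT v) = E):
= (Q XOR P)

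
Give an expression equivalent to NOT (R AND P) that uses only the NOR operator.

(((R NOR R) NOR (P NOR P)) NOR ((R NOR R) NOR (P NOR P)))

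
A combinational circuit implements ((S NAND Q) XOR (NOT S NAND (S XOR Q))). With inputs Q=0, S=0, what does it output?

Substituting: ((0 NAND 0) XOR (NOT 0 NAND (0 XOR 0)))
= 0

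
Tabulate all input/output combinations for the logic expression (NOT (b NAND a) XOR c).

a | c | b | Output
------------------
0 | 0 | 0 | 0
0 | 0 | 1 | 0
0 | 1 | 0 | 1
0 | 1 | 1 | 1
1 | 0 | 0 | 0
1 | 0 | 1 | 1
1 | 1 | 0 | 1
1 | 1 | 1 | 0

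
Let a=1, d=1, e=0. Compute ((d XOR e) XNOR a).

Substituting: ((1 XOR 0) XNOR 1)
= 1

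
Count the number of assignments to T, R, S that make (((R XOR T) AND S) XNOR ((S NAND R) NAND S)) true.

Satisfying assignments: (0,0,1), (0,1,1)
Count: 2 out of 8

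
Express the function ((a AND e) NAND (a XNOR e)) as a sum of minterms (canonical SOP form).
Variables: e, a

Σm(0, 1, 2) = (NOT e AND NOT a) OR (NOT e AND a) OR (e AND NOT a)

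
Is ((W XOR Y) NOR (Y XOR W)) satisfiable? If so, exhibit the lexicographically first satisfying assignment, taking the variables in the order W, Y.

W=0, Y=0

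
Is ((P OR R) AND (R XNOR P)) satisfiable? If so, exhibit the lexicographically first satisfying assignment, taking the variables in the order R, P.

R=1, P=1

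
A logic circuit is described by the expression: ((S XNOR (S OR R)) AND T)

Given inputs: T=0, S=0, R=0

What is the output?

Substituting: ((0 XNOR (0 OR 0)) AND 0)
= 0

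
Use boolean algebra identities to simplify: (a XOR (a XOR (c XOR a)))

By XOR self-cancellation ((E XOR v) XOR v = E):
= (c XOR a)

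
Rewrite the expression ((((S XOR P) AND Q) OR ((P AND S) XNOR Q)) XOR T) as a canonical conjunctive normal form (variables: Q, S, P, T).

(Q OR S OR P OR NOT T) AND (Q OR S OR NOT P OR NOT T) AND (Q OR NOT S OR P OR NOT T) AND (Q OR NOT S OR NOT P OR T) AND (NOT Q OR S OR P OR T) AND (NOT Q OR S OR NOT P OR NOT T) AND (NOT Q OR NOT S OR P OR NOT T) AND (NOT Q OR NOT S OR NOT P OR NOT T)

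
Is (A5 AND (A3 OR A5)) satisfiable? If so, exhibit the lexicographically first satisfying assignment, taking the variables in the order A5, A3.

A5=1, A3=0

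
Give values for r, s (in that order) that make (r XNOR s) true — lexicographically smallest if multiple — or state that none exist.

r=0, s=0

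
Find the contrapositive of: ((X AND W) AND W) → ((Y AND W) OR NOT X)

Contrapositive: NOT ((Y AND W) OR NOT X) → NOT ((X AND W) AND W)
Note: A statement and its contrapositive are logically equivalent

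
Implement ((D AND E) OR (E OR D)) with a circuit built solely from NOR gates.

((((D NOR D) NOR (E NOR E)) NOR ((E NOR D) NOR (E NOR D))) NOR (((D NOR D) NOR (E NOR E)) NOR ((E NOR D) NOR (E NOR D))))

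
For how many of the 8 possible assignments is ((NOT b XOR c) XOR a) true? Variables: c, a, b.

Satisfying assignments: (0,0,0), (0,1,1), (1,0,1), (1,1,0)
Count: 4 out of 8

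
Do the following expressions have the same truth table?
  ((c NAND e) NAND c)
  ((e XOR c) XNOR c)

No. Counterexample: with c=0, e=1, Expression 1 = 1 but Expression 2 = 0.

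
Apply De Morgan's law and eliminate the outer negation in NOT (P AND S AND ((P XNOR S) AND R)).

NOT P OR NOT S OR NOT ((P XNOR S) AND R)
De Morgan's: NOT(AND of terms) = OR of negations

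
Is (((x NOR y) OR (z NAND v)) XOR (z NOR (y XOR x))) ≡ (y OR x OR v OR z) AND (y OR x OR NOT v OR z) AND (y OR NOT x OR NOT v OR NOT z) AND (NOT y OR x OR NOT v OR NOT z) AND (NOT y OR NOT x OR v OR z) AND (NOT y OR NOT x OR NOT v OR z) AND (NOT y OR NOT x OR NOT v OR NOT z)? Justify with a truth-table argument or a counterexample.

Yes, they are equivalent — the two output columns agree on all 16 assignments:
y | x | v | z | Expression 1 | Expression 2
-------------------------------------------
0 | 0 | 0 | 0 | 0 | 0
0 | 0 | 0 | 1 | 1 | 1
0 | 0 | 1 | 0 | 0 | 0
0 | 0 | 1 | 1 | 1 | 1
0 | 1 | 0 | 0 | 1 | 1
0 | 1 | 0 | 1 | 1 | 1
0 | 1 | 1 | 0 | 1 | 1
0 | 1 | 1 | 1 | 0 | 0
1 | 0 | 0 | 0 | 1 | 1
1 | 0 | 0 | 1 | 1 | 1
1 | 0 | 1 | 0 | 1 | 1
1 | 0 | 1 | 1 | 0 | 0
1 | 1 | 0 | 0 | 0 | 0
1 | 1 | 0 | 1 | 1 | 1
1 | 1 | 1 | 0 | 0 | 0
1 | 1 | 1 | 1 | 0 | 0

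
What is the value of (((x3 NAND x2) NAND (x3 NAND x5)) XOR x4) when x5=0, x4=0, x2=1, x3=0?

Substituting: (((0 NAND 1) NAND (0 NAND 0)) XOR 0)
= 0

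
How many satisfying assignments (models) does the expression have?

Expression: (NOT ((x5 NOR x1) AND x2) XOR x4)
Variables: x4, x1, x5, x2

Satisfying assignments: (0,0,0,0), (0,0,1,0), (0,0,1,1), (0,1,0,0), (0,1,0,1), (0,1,1,0), (0,1,1,1), (1,0,0,1)
Count: 8 out of 16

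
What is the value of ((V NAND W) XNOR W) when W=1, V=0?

Substituting: ((0 NAND 1) XNOR 1)
= 1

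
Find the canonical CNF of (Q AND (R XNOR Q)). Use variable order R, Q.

(R OR Q) AND (R OR NOT Q) AND (NOT R OR Q)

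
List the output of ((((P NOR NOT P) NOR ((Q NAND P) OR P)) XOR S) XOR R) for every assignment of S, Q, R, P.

S | Q | R | P | Output
----------------------
0 | 0 | 0 | 0 | 0
0 | 0 | 0 | 1 | 0
0 | 0 | 1 | 0 | 1
0 | 0 | 1 | 1 | 1
0 | 1 | 0 | 0 | 0
0 | 1 | 0 | 1 | 0
0 | 1 | 1 | 0 | 1
0 | 1 | 1 | 1 | 1
1 | 0 | 0 | 0 | 1
1 | 0 | 0 | 1 | 1
1 | 0 | 1 | 0 | 0
1 | 0 | 1 | 1 | 0
1 | 1 | 0 | 0 | 1
1 | 1 | 0 | 1 | 1
1 | 1 | 1 | 0 | 0
1 | 1 | 1 | 1 | 0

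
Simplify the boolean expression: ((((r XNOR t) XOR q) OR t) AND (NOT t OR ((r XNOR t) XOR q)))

By distribution ((E OR v) AND (E OR NOT v) = E):
= ((r XNOR t) XOR q)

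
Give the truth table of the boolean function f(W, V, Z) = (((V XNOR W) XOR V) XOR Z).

W | V | Z | Output
------------------
0 | 0 | 0 | 1
0 | 0 | 1 | 0
0 | 1 | 0 | 1
0 | 1 | 1 | 0
1 | 0 | 0 | 0
1 | 0 | 1 | 1
1 | 1 | 0 | 0
1 | 1 | 1 | 1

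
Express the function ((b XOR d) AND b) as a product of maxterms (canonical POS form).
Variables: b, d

ΠM(0, 1, 3) = (b OR d) AND (b OR NOT d) AND (NOT b OR NOT d)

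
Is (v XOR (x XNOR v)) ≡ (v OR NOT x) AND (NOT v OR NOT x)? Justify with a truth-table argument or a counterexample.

Yes, they are equivalent — the two output columns agree on all 4 assignments:
v | x | Expression 1 | Expression 2
-----------------------------------
0 | 0 | 1 | 1
0 | 1 | 0 | 0
1 | 0 | 1 | 1
1 | 1 | 0 | 0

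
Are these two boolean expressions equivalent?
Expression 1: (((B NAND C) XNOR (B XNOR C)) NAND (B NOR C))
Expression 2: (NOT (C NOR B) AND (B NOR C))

No. Counterexample: with B=0, C=1, Expression 1 = 1 but Expression 2 = 0.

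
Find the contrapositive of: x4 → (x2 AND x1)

Contrapositive: NOT (x2 AND x1) → NOT x4
Note: A statement and its contrapositive are logically equivalent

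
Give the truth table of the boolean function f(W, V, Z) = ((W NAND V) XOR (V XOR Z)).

W | V | Z | Output
------------------
0 | 0 | 0 | 1
0 | 0 | 1 | 0
0 | 1 | 0 | 0
0 | 1 | 1 | 1
1 | 0 | 0 | 1
1 | 0 | 1 | 0
1 | 1 | 0 | 1
1 | 1 | 1 | 0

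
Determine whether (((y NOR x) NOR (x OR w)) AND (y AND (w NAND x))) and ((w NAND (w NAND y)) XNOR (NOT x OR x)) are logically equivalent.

No. Counterexample: with w=0, y=0, x=0, Expression 1 = 0 but Expression 2 = 1.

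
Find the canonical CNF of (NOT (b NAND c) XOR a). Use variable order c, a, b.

(c OR a OR b) AND (c OR a OR NOT b) AND (NOT c OR a OR b) AND (NOT c OR NOT a OR NOT b)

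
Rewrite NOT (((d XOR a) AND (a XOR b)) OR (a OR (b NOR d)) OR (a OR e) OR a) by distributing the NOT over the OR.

NOT ((d XOR a) AND (a XOR b)) AND NOT (a OR (b NOR d)) AND NOT (a OR e) AND NOT a
De Morgan's: NOT(OR of terms) = AND of negations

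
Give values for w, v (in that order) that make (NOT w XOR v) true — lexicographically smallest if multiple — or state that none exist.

w=0, v=0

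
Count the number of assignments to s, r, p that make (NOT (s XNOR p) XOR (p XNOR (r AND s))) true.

Satisfying assignments: (0,0,0), (0,0,1), (0,1,0), (0,1,1), (1,1,0), (1,1,1)
Count: 6 out of 8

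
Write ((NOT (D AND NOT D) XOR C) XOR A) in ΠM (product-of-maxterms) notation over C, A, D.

ΠM(2, 3, 4, 5) = (C OR NOT A OR D) AND (C OR NOT A OR NOT D) AND (NOT C OR A OR D) AND (NOT C OR A OR NOT D)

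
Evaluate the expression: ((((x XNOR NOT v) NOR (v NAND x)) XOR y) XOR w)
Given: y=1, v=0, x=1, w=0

Substituting: ((((1 XNOR NOT 0) NOR (0 NAND 1)) XOR 1) XOR 0)
= 1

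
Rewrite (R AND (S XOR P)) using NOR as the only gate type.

((R NOR R) NOR (((((S NOR P) NOR (S NOR P)) NOR ((S NOR P) NOR (S NOR P))) NOR ((((S NOR S) NOR (P NOR P)) NOR ((S NOR S) NOR (P NOR P))) NOR (((S NOR S) NOR (P NOR P)) NOR ((S NOR S) NOR (P NOR P))))) NOR ((((S NOR P) NOR (S NOR P)) NOR ((S NOR P) NOR (S NOR P))) NOR ((((S NOR S) NOR (P NOR P)) NOR ((S NOR S) NOR (P NOR P))) NOR (((S NOR S) NOR (P NOR P)) NOR ((S NOR S) NOR (P NOR P)))))))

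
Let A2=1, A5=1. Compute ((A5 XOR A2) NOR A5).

Substituting: ((1 XOR 1) NOR 1)
= 0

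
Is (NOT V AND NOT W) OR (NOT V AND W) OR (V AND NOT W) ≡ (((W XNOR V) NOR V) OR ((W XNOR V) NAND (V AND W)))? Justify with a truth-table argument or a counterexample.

Yes, they are equivalent — the two output columns agree on all 4 assignments:
V | W | Expression 1 | Expression 2
-----------------------------------
0 | 0 | 1 | 1
0 | 1 | 1 | 1
1 | 0 | 1 | 1
1 | 1 | 0 | 0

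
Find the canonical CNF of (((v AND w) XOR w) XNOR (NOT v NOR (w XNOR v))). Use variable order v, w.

(v OR NOT w) AND (NOT v OR w)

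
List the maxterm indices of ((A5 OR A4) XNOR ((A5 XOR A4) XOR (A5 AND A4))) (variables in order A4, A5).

ΠM() = TRUE (no maxterms)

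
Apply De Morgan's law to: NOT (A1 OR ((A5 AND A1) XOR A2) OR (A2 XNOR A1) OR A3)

NOT A1 AND NOT ((A5 AND A1) XOR A2) AND NOT (A2 XNOR A1) AND NOT A3
De Morgan's: NOT(OR of terms) = AND of negations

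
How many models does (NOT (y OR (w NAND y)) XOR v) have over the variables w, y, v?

Satisfying assignments: (0,0,1), (0,1,1), (1,0,1), (1,1,1)
Count: 4 out of 8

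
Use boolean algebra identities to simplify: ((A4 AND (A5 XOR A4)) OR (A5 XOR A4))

By absorption (E OR (E AND v) = E):
= (A5 XOR A4)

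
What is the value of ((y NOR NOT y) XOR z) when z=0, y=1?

Substituting: ((1 NOR NOT 1) XOR 0)
= 0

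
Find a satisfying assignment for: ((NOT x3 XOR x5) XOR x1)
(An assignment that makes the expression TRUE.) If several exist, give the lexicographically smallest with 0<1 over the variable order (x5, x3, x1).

x5=0, x3=0, x1=0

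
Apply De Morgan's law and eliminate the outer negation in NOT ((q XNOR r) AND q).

NOT (q XNOR r) OR NOT q
De Morgan's: NOT(AND of terms) = OR of negations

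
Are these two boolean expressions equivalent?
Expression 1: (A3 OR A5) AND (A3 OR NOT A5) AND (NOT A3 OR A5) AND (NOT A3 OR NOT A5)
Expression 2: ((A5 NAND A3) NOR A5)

Yes, they are equivalent — the two output columns agree on all 4 assignments:
A3 | A5 | Expression 1 | Expression 2
-------------------------------------
0 | 0 | 0 | 0
0 | 1 | 0 | 0
1 | 0 | 0 | 0
1 | 1 | 0 | 0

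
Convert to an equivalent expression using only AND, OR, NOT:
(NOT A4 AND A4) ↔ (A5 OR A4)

((NOT A4 AND A4) AND (A5 OR A4)) OR (NOT (NOT A4 AND A4) AND NOT (A5 OR A4))
(Biconditional = both true or both false)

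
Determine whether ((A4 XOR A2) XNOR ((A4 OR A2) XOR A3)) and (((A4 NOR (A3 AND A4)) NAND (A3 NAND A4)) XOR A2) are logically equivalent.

No. Counterexample: with A2=0, A3=0, A4=0, Expression 1 = 1 but Expression 2 = 0.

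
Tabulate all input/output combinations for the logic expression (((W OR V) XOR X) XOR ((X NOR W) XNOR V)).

V | W | X | Output
------------------
0 | 0 | 0 | 0
0 | 0 | 1 | 0
0 | 1 | 0 | 0
0 | 1 | 1 | 1
1 | 0 | 0 | 0
1 | 0 | 1 | 0
1 | 1 | 0 | 1
1 | 1 | 1 | 0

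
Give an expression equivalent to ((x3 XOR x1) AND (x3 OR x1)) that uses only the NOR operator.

((((((x3 NOR x1) NOR (x3 NOR x1)) NOR ((x3 NOR x1) NOR (x3 NOR x1))) NOR ((((x3 NOR x3) NOR (x1 NOR x1)) NOR ((x3 NOR x3) NOR (x1 NOR x1))) NOR (((x3 NOR x3) NOR (x1 NOR x1)) NOR ((x3 NOR x3) NOR (x1 NOR x1))))) NOR ((((x3 NOR x1) NOR (x3 NOR x1)) NOR ((x3 NOR x1) NOR (x3 NOR x1))) NOR ((((x3 NOR x3) NOR (x1 NOR x1)) NOR ((x3 NOR x3) NOR (x1 NOR x1))) NOR (((x3 NOR x3) NOR (x1 NOR x1)) NOR ((x3 NOR x3) NOR (x1 NOR x1)))))) NOR (((x3 NOR x1) NOR (x3 NOR x1)) NOR ((x3 NOR x1) NOR (x3 NOR x1))))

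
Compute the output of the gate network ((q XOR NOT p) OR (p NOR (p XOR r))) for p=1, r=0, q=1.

Substituting: ((1 XOR NOT 1) OR (1 NOR (1 XOR 0)))
= 1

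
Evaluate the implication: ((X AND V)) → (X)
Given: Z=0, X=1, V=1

Antecedent ((X AND V)) = 1; consequent (X) = 1.
1 → 1 = 1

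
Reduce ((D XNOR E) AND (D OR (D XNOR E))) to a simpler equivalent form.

By absorption (E AND (E OR v) = E):
= (D XNOR E)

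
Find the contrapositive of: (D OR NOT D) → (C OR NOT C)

Contrapositive: NOT (C OR NOT C) → NOT (D OR NOT D)
Note: A statement and its contrapositive are logically equivalent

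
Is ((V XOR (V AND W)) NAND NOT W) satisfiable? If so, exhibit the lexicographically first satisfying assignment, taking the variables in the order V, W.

V=0, W=0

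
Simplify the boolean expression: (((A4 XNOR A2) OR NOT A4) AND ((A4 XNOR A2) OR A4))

By distribution ((E OR v) AND (E OR NOT v) = E):
= (A4 XNOR A2)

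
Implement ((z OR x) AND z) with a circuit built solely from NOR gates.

((((z NOR x) NOR (z NOR x)) NOR ((z NOR x) NOR (z NOR x))) NOR (z NOR z))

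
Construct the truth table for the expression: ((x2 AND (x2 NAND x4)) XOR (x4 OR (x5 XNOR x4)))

x2 | x4 | x5 | Output
---------------------
0 | 0 | 0 | 1
0 | 0 | 1 | 0
0 | 1 | 0 | 1
0 | 1 | 1 | 1
1 | 0 | 0 | 0
1 | 0 | 1 | 1
1 | 1 | 0 | 1
1 | 1 | 1 | 1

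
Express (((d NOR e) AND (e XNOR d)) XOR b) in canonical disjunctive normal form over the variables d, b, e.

(NOT d AND NOT b AND NOT e) OR (NOT d AND b AND e) OR (d AND b AND NOT e) OR (d AND b AND e)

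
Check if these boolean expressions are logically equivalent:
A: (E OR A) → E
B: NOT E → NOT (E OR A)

Yes, Contrapositive is always equivalent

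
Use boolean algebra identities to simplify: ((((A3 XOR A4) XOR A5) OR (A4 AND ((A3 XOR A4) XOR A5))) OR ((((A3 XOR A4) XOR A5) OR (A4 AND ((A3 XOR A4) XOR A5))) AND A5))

By absorption (E OR (E AND v) = E) then absorption (E OR (E AND v) = E):
= ((A3 XOR A4) XOR A5)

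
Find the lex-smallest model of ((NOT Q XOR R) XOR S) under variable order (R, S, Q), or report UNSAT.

R=0, S=0, Q=0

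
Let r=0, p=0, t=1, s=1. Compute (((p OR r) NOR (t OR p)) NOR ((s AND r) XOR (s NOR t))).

Substituting: (((0 OR 0) NOR (1 OR 0)) NOR ((1 AND 0) XOR (1 NOR 1)))
= 1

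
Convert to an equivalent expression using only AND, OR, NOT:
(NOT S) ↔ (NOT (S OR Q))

((NOT S) AND (NOT (S OR Q))) OR (S AND (S OR Q))
(Biconditional = both true or both false)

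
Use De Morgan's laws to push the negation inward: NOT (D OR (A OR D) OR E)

NOT D AND NOT (A OR D) AND NOT E
De Morgan's: NOT(OR of terms) = AND of negations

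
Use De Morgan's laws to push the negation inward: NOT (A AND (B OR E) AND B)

NOT A OR NOT (B OR E) OR NOT B
De Morgan's: NOT(AND of terms) = OR of negations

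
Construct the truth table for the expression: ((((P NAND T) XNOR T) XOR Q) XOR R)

T | Q | R | P | Output
----------------------
0 | 0 | 0 | 0 | 0
0 | 0 | 0 | 1 | 0
0 | 0 | 1 | 0 | 1
0 | 0 | 1 | 1 | 1
0 | 1 | 0 | 0 | 1
0 | 1 | 0 | 1 | 1
0 | 1 | 1 | 0 | 0
0 | 1 | 1 | 1 | 0
1 | 0 | 0 | 0 | 1
1 | 0 | 0 | 1 | 0
1 | 0 | 1 | 0 | 0
1 | 0 | 1 | 1 | 1
1 | 1 | 0 | 0 | 0
1 | 1 | 0 | 1 | 1
1 | 1 | 1 | 0 | 1
1 | 1 | 1 | 1 | 0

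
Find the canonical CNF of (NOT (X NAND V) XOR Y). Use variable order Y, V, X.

(Y OR V OR X) AND (Y OR V OR NOT X) AND (Y OR NOT V OR X) AND (NOT Y OR NOT V OR NOT X)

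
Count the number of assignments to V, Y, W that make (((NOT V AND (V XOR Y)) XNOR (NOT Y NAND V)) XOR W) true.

Satisfying assignments: (0,0,1), (0,1,0), (1,0,0), (1,1,1)
Count: 4 out of 8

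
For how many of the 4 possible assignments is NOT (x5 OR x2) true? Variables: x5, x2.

Satisfying assignments: (0,0)
Count: 1 out of 4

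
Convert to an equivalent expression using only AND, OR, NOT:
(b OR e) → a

NOT (b OR e) OR a
(Implication elimination: A → B = NOT A OR B)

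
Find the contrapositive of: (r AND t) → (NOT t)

Contrapositive: t → NOT (r AND t)
Note: A statement and its contrapositive are logically equivalent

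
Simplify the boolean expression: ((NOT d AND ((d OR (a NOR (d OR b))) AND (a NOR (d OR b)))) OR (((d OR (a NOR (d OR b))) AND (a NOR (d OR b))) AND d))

By distribution ((E AND v) OR (E AND NOT v) = E) then absorption (E AND (E OR v) = E):
= (a NOR (d OR b))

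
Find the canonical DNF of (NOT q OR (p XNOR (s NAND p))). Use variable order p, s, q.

(NOT p AND NOT s AND NOT q) OR (NOT p AND s AND NOT q) OR (p AND NOT s AND NOT q) OR (p AND NOT s AND q) OR (p AND s AND NOT q)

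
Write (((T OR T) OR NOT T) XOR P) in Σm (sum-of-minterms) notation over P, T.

Σm(0, 1) = (NOT P AND NOT T) OR (NOT P AND T)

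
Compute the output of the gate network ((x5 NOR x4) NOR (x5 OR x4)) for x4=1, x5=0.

Substituting: ((0 NOR 1) NOR (0 OR 1))
= 0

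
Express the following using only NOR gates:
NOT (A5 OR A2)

(((A5 NOR A2) NOR (A5 NOR A2)) NOR ((A5 NOR A2) NOR (A5 NOR A2)))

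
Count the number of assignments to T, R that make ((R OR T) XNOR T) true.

Satisfying assignments: (0,0), (1,0), (1,1)
Count: 3 out of 4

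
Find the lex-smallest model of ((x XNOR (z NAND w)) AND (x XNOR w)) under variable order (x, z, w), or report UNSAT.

x=1, z=0, w=1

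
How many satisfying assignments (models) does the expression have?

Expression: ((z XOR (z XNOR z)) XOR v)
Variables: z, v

Satisfying assignments: (0,0), (1,1)
Count: 2 out of 4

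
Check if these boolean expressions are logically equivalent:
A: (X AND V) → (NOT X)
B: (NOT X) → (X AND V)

No, Converse is not equivalent to original (counterexample: V=0, X=0)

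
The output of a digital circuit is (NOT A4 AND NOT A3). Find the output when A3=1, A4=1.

Substituting: (NOT 1 AND NOT 1)
= 0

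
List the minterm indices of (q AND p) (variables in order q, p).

Σm(3) = (q AND p)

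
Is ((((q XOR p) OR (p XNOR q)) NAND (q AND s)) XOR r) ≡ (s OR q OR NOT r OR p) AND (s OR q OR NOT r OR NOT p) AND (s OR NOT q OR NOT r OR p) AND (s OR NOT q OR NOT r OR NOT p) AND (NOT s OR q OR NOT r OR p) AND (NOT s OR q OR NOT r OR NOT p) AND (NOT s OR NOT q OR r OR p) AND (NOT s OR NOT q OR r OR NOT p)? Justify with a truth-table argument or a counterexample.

Yes, they are equivalent — the two output columns agree on all 16 assignments:
s | q | r | p | Expression 1 | Expression 2
-------------------------------------------
0 | 0 | 0 | 0 | 1 | 1
0 | 0 | 0 | 1 | 1 | 1
0 | 0 | 1 | 0 | 0 | 0
0 | 0 | 1 | 1 | 0 | 0
0 | 1 | 0 | 0 | 1 | 1
0 | 1 | 0 | 1 | 1 | 1
0 | 1 | 1 | 0 | 0 | 0
0 | 1 | 1 | 1 | 0 | 0
1 | 0 | 0 | 0 | 1 | 1
1 | 0 | 0 | 1 | 1 | 1
1 | 0 | 1 | 0 | 0 | 0
1 | 0 | 1 | 1 | 0 | 0
1 | 1 | 0 | 0 | 0 | 0
1 | 1 | 0 | 1 | 0 | 0
1 | 1 | 1 | 0 | 1 | 1
1 | 1 | 1 | 1 | 1 | 1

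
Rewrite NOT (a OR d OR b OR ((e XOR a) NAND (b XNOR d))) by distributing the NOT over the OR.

NOT a AND NOT d AND NOT b AND NOT ((e XOR a) NAND (b XNOR d))
De Morgan's: NOT(OR of terms) = AND of negations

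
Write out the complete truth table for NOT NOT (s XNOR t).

s | t | Output
--------------
0 | 0 | 1
0 | 1 | 0
1 | 0 | 0
1 | 1 | 1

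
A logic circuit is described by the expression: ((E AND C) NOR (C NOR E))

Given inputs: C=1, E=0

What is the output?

Substituting: ((0 AND 1) NOR (1 NOR 0))
= 1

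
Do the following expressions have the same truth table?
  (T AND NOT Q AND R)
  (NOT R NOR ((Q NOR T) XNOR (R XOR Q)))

Yes, they are equivalent — the two output columns agree on all 8 assignments:
T | Q | R | Expression 1 | Expression 2
---------------------------------------
0 | 0 | 0 | 0 | 0
0 | 0 | 1 | 0 | 0
0 | 1 | 0 | 0 | 0
0 | 1 | 1 | 0 | 0
1 | 0 | 0 | 0 | 0
1 | 0 | 1 | 1 | 1
1 | 1 | 0 | 0 | 0
1 | 1 | 1 | 0 | 0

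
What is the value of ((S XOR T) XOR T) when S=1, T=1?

Substituting: ((1 XOR 1) XOR 1)
= 1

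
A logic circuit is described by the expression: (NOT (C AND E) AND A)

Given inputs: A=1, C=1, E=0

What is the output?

Substituting: (NOT (1 AND 0) AND 1)
= 1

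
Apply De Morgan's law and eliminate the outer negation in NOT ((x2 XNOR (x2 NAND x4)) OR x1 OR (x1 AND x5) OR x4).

NOT (x2 XNOR (x2 NAND x4)) AND NOT x1 AND NOT (x1 AND x5) AND NOT x4
De Morgan's: NOT(OR of terms) = AND of negations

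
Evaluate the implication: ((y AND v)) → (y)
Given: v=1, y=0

Antecedent ((y AND v)) = 0; consequent (y) = 0.
0 → 0 = 1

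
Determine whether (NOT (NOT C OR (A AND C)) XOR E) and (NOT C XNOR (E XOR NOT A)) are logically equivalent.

No. Counterexample: with E=0, C=0, A=0, Expression 1 = 0 but Expression 2 = 1.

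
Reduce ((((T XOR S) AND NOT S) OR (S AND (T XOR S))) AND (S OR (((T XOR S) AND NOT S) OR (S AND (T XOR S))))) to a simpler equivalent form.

By absorption (E AND (E OR v) = E) then distribution ((E AND v) OR (E AND NOT v) = E):
= (T XOR S)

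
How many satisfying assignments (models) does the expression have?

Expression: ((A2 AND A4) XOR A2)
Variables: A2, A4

Satisfying assignments: (1,0)
Count: 1 out of 4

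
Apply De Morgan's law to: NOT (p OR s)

NOT p AND NOT s
De Morgan's: NOT(OR of terms) = AND of negations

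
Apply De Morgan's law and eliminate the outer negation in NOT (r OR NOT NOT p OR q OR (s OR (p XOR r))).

NOT r AND NOT p AND NOT q AND NOT (s OR (p XOR r))
De Morgan's: NOT(OR of terms) = AND of negations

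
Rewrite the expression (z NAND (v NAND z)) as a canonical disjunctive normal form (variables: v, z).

(NOT v AND NOT z) OR (v AND NOT z) OR (v AND z)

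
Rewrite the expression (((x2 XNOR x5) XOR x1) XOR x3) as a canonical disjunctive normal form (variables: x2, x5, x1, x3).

(NOT x2 AND NOT x5 AND NOT x1 AND NOT x3) OR (NOT x2 AND NOT x5 AND x1 AND x3) OR (NOT x2 AND x5 AND NOT x1 AND x3) OR (NOT x2 AND x5 AND x1 AND NOT x3) OR (x2 AND NOT x5 AND NOT x1 AND x3) OR (x2 AND NOT x5 AND x1 AND NOT x3) OR (x2 AND x5 AND NOT x1 AND NOT x3) OR (x2 AND x5 AND x1 AND x3)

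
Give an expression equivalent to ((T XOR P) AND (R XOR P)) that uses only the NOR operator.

((((((T NOR P) NOR (T NOR P)) NOR ((T NOR P) NOR (T NOR P))) NOR ((((T NOR T) NOR (P NOR P)) NOR ((T NOR T) NOR (P NOR P))) NOR (((T NOR T) NOR (P NOR P)) NOR ((T NOR T) NOR (P NOR P))))) NOR ((((T NOR P) NOR (T NOR P)) NOR ((T NOR P) NOR (T NOR P))) NOR ((((T NOR T) NOR (P NOR P)) NOR ((T NOR T) NOR (P NOR P))) NOR (((T NOR T) NOR (P NOR P)) NOR ((T NOR T) NOR (P NOR P)))))) NOR (((((R NOR P) NOR (R NOR P)) NOR ((R NOR P) NOR (R NOR P))) NOR ((((R NOR R) NOR (P NOR P)) NOR ((R NOR R) NOR (P NOR P))) NOR (((R NOR R) NOR (P NOR P)) NOR ((R NOR R) NOR (P NOR P))))) NOR ((((R NOR P) NOR (R NOR P)) NOR ((R NOR P) NOR (R NOR P))) NOR ((((R NOR R) NOR (P NOR P)) NOR ((R NOR R) NOR (P NOR P))) NOR (((R NOR R) NOR (P NOR P)) NOR ((R NOR R) NOR (P NOR P)))))))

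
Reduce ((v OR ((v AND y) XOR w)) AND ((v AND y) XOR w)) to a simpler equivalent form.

By absorption (E AND (E OR v) = E):
= ((v AND y) XOR w)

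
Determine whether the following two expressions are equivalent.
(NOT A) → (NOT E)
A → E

No, Inverse is not equivalent to original (counterexample: A=0, E=1)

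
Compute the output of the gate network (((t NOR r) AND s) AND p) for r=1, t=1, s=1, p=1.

Substituting: (((1 NOR 1) AND 1) AND 1)
= 0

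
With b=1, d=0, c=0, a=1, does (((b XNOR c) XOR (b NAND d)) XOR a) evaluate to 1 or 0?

Substituting: (((1 XNOR 0) XOR (1 NAND 0)) XOR 1)
= 0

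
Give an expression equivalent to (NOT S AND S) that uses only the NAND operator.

(((S NAND S) NAND S) NAND ((S NAND S) NAND S))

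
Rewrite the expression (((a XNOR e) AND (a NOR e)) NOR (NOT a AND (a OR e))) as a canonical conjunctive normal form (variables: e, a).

(e OR a) AND (NOT e OR a)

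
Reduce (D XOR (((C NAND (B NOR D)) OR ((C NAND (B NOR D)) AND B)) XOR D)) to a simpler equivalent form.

By XOR self-cancellation ((E XOR v) XOR v = E) then absorption (E OR (E AND v) = E):
= (C NAND (B NOR D))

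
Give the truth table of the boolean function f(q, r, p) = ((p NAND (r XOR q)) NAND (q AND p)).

q | r | p | Output
------------------
0 | 0 | 0 | 1
0 | 0 | 1 | 1
0 | 1 | 0 | 1
0 | 1 | 1 | 1
1 | 0 | 0 | 1
1 | 0 | 1 | 1
1 | 1 | 0 | 1
1 | 1 | 1 | 0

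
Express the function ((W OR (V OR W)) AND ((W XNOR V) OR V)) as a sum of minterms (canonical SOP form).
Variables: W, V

Σm(1, 3) = (NOT W AND V) OR (W AND V)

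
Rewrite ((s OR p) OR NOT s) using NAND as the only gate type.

((((s NAND s) NAND (p NAND p)) NAND ((s NAND s) NAND (p NAND p))) NAND ((s NAND s) NAND (s NAND s)))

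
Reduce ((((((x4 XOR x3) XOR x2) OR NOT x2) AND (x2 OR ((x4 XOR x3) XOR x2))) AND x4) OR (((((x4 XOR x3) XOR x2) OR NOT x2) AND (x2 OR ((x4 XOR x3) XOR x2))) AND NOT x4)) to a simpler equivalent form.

By distribution ((E AND v) OR (E AND NOT v) = E) then distribution ((E OR v) AND (E OR NOT v) = E):
= ((x4 XOR x3) XOR x2)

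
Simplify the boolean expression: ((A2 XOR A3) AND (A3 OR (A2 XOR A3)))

By absorption (E AND (E OR v) = E):
= (A2 XOR A3)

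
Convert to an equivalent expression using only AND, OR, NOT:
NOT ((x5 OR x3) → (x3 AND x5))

(x5 OR x3) AND NOT (x3 AND x5)
(Negated implication: NOT(A → B) = A AND NOT B)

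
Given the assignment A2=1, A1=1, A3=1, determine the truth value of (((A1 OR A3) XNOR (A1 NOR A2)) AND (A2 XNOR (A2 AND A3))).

Substituting: (((1 OR 1) XNOR (1 NOR 1)) AND (1 XNOR (1 AND 1)))
= 0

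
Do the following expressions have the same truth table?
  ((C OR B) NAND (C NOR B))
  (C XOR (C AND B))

No. Counterexample: with B=0, C=0, Expression 1 = 1 but Expression 2 = 0.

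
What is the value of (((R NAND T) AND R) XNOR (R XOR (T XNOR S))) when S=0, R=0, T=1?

Substituting: (((0 NAND 1) AND 0) XNOR (0 XOR (1 XNOR 0)))
= 1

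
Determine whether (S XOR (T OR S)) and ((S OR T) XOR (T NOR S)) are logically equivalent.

No. Counterexample: with S=0, T=0, Expression 1 = 0 but Expression 2 = 1.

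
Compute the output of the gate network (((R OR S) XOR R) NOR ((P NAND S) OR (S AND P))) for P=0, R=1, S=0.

Substituting: (((1 OR 0) XOR 1) NOR ((0 NAND 0) OR (0 AND 0)))
= 0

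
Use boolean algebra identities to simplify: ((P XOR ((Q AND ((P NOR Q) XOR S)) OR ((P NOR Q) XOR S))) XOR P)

By XOR self-cancellation ((E XOR v) XOR v = E) then absorption (E OR (E AND v) = E):
= ((P NOR Q) XOR S)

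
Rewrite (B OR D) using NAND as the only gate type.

((B NAND B) NAND (D NAND D))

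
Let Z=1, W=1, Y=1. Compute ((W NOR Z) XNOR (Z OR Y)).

Substituting: ((1 NOR 1) XNOR (1 OR 1))
= 0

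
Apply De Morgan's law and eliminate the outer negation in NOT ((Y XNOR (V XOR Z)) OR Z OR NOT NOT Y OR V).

NOT (Y XNOR (V XOR Z)) AND NOT Z AND NOT Y AND NOT V
De Morgan's: NOT(OR of terms) = AND of negations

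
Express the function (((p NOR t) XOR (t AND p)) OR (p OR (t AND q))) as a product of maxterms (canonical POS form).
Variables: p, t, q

ΠM(2) = (p OR NOT t OR q)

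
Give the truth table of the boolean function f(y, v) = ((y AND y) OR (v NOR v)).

y | v | Output
--------------
0 | 0 | 1
0 | 1 | 0
1 | 0 | 1
1 | 1 | 1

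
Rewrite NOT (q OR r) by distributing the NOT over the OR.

NOT q AND NOT r
De Morgan's: NOT(OR of terms) = AND of negations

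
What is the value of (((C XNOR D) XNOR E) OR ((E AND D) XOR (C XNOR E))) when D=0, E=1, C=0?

Substituting: (((0 XNOR 0) XNOR 1) OR ((1 AND 0) XOR (0 XNOR 1)))
= 1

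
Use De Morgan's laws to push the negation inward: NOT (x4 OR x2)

NOT x4 AND NOT x2
De Morgan's: NOT(OR of terms) = AND of negations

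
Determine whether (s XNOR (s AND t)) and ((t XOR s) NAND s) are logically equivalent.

Yes, they are equivalent — the two output columns agree on all 4 assignments:
t | s | Expression 1 | Expression 2
-----------------------------------
0 | 0 | 1 | 1
0 | 1 | 0 | 0
1 | 0 | 1 | 1
1 | 1 | 1 | 1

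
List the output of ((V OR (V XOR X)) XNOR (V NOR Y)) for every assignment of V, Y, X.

V | Y | X | Output
------------------
0 | 0 | 0 | 0
0 | 0 | 1 | 1
0 | 1 | 0 | 1
0 | 1 | 1 | 0
1 | 0 | 0 | 0
1 | 0 | 1 | 0
1 | 1 | 0 | 0
1 | 1 | 1 | 0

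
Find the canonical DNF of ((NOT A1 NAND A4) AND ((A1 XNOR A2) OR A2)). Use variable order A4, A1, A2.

(NOT A4 AND NOT A1 AND NOT A2) OR (NOT A4 AND NOT A1 AND A2) OR (NOT A4 AND A1 AND A2) OR (A4 AND A1 AND A2)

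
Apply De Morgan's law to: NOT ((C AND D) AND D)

NOT (C AND D) OR NOT D
De Morgan's: NOT(AND of terms) = OR of negations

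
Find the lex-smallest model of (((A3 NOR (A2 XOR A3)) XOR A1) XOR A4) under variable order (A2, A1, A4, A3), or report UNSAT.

A2=0, A1=0, A4=0, A3=0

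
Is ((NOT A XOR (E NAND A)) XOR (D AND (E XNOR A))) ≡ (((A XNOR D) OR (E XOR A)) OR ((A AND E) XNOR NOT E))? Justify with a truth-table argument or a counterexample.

No. Counterexample: with A=0, E=0, D=0, Expression 1 = 0 but Expression 2 = 1.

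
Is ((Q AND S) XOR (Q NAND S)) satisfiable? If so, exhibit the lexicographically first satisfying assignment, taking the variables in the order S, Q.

S=0, Q=0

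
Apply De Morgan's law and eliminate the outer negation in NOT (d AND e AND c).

NOT d OR NOT e OR NOT c
De Morgan's: NOT(AND of terms) = OR of negations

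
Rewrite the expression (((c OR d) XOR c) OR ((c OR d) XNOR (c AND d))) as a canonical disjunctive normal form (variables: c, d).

(NOT c AND NOT d) OR (NOT c AND d) OR (c AND d)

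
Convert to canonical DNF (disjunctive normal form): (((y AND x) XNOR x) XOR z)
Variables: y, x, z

(NOT y AND NOT x AND NOT z) OR (NOT y AND x AND z) OR (y AND NOT x AND NOT z) OR (y AND x AND NOT z)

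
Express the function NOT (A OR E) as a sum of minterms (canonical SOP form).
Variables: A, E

Σm(0) = (NOT A AND NOT E)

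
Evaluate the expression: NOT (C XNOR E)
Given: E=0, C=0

Substituting: NOT (0 XNOR 0)
= 0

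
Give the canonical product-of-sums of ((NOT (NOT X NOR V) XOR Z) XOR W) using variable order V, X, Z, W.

ΠM(1, 2, 4, 7, 9, 10, 13, 14) = (V OR X OR Z OR NOT W) AND (V OR X OR NOT Z OR W) AND (V OR NOT X OR Z OR W) AND (V OR NOT X OR NOT Z OR NOT W) AND (NOT V OR X OR Z OR NOT W) AND (NOT V OR X OR NOT Z OR W) AND (NOT V OR NOT X OR Z OR NOT W) AND (NOT V OR NOT X OR NOT Z OR W)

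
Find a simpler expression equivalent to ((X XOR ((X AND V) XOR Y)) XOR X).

By XOR self-cancellation ((E XOR v) XOR v = E):
= ((X AND V) XOR Y)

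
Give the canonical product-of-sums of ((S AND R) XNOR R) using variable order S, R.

ΠM(1) = (S OR NOT R)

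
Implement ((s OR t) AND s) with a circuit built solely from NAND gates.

((((s NAND s) NAND (t NAND t)) NAND s) NAND (((s NAND s) NAND (t NAND t)) NAND s))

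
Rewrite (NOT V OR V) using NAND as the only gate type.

(((V NAND V) NAND (V NAND V)) NAND (V NAND V))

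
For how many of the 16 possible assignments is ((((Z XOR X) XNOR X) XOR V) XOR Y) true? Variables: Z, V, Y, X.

Satisfying assignments: (0,0,0,0), (0,0,0,1), (0,1,1,0), (0,1,1,1), (1,0,1,0), (1,0,1,1), (1,1,0,0), (1,1,0,1)
Count: 8 out of 16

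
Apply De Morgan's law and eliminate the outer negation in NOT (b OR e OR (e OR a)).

NOT b AND NOT e AND NOT (e OR a)
De Morgan's: NOT(OR of terms) = AND of negations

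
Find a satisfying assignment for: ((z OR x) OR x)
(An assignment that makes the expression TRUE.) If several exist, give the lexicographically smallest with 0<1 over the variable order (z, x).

z=0, x=1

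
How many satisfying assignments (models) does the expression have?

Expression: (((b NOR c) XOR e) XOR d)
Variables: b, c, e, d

Satisfying assignments: (0,0,0,0), (0,0,1,1), (0,1,0,1), (0,1,1,0), (1,0,0,1), (1,0,1,0), (1,1,0,1), (1,1,1,0)
Count: 8 out of 16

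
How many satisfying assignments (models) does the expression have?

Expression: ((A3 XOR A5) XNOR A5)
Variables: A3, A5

Satisfying assignments: (0,0), (0,1)
Count: 2 out of 4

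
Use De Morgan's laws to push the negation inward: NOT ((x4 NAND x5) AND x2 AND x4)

NOT (x4 NAND x5) OR NOT x2 OR NOT x4
De Morgan's: NOT(AND of terms) = OR of negations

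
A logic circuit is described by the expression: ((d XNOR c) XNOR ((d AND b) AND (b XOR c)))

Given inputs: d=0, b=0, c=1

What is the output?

Substituting: ((0 XNOR 1) XNOR ((0 AND 0) AND (0 XOR 1)))
= 1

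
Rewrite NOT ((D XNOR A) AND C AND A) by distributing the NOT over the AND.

NOT (D XNOR A) OR NOT C OR NOT A
De Morgan's: NOT(AND of terms) = OR of negations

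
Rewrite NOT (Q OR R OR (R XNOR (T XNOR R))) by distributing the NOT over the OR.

NOT Q AND NOT R AND NOT (R XNOR (T XNOR R))
De Morgan's: NOT(OR of terms) = AND of negations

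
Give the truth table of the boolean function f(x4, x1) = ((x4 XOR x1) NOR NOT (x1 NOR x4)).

x4 | x1 | Output
----------------
0 | 0 | 1
0 | 1 | 0
1 | 0 | 0
1 | 1 | 0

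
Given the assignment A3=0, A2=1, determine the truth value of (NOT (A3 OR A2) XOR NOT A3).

Substituting: (NOT (0 OR 1) XOR NOT 0)
= 1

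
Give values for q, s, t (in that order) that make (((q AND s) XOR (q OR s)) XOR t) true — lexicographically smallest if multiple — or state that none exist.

q=0, s=0, t=1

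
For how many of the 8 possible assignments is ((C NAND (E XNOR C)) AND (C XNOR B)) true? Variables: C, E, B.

Satisfying assignments: (0,0,0), (0,1,0), (1,0,1)
Count: 3 out of 8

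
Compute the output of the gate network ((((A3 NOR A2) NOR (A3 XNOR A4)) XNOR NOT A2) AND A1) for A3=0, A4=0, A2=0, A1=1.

Substituting: ((((0 NOR 0) NOR (0 XNOR 0)) XNOR NOT 0) AND 1)
= 0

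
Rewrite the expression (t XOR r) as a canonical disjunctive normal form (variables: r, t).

(NOT r AND t) OR (r AND NOT t)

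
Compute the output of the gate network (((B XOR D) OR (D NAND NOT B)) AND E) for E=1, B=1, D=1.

Substituting: (((1 XOR 1) OR (1 NAND NOT 1)) AND 1)
= 1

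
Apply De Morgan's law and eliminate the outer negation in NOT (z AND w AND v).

NOT z OR NOT w OR NOT v
De Morgan's: NOT(AND of terms) = OR of negations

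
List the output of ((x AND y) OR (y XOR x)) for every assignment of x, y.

x | y | Output
--------------
0 | 0 | 0
0 | 1 | 1
1 | 0 | 1
1 | 1 | 1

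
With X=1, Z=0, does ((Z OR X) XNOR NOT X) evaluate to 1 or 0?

Substituting: ((0 OR 1) XNOR NOT 1)
= 0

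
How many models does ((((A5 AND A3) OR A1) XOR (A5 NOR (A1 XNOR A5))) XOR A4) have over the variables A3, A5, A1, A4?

Satisfying assignments: (0,0,0,1), (0,0,1,1), (0,1,0,1), (0,1,1,0), (1,0,0,1), (1,0,1,1), (1,1,0,0), (1,1,1,0)
Count: 8 out of 16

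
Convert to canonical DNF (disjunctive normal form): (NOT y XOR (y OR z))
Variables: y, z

(NOT y AND NOT z) OR (y AND NOT z) OR (y AND z)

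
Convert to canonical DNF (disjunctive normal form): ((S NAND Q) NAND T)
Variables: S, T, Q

(NOT S AND NOT T AND NOT Q) OR (NOT S AND NOT T AND Q) OR (S AND NOT T AND NOT Q) OR (S AND NOT T AND Q) OR (S AND T AND Q)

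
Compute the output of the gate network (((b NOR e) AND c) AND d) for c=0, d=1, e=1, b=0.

Substituting: (((0 NOR 1) AND 0) AND 1)
= 0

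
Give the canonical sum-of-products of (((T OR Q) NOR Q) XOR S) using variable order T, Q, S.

Σm(0, 3, 5, 7) = (NOT T AND NOT Q AND NOT S) OR (NOT T AND Q AND S) OR (T AND NOT Q AND S) OR (T AND Q AND S)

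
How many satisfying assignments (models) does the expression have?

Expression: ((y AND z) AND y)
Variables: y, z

Satisfying assignments: (1,1)
Count: 1 out of 4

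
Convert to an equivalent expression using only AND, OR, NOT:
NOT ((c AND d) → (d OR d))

(c AND d) AND NOT (d OR d)
(Negated implication: NOT(A → B) = A AND NOT B)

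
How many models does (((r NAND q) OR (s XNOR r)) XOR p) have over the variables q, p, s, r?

Satisfying assignments: (0,0,0,0), (0,0,0,1), (0,0,1,0), (0,0,1,1), (1,0,0,0), (1,0,1,0), (1,0,1,1), (1,1,0,1)
Count: 8 out of 16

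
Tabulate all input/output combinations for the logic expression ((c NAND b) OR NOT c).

b | c | Output
--------------
0 | 0 | 1
0 | 1 | 1
1 | 0 | 1
1 | 1 | 0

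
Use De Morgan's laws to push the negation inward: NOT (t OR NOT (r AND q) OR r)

NOT t AND (r AND q) AND NOT r
De Morgan's: NOT(OR of terms) = AND of negations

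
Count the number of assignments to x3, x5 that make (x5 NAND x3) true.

Satisfying assignments: (0,0), (0,1), (1,0)
Count: 3 out of 4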